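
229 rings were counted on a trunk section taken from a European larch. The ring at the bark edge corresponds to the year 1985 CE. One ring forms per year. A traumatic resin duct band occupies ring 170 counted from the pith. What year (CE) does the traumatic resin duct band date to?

The traumatic resin duct band sits at ring 170 from the pith, so 229 − 170 = 59 rings formed after it.
The ring at the bark edge is 1985 CE, so the traumatic resin duct band dates to 1985 − 59 = 1926 CE.

1926 CE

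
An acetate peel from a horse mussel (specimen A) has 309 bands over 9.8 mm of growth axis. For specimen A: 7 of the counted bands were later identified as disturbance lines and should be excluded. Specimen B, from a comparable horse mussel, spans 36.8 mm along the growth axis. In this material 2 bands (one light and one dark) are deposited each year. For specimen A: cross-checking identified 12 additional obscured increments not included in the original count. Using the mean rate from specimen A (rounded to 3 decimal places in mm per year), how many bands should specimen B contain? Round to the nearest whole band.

Specimen A: after corrections the count is 309 − 7 + 12 = 314 bands.
Specimen A: with 2 bands per year, 314 / 2 = 157 years.
A: 9.8 mm over 157 years gives 9.8 / 157 ≈ 0.062 mm/year.
B spans 36.8 / 0.062 = 593.55 years; at 2 bands per year that is 593.55 × 2 ≈ 1187 bands.

1187 bands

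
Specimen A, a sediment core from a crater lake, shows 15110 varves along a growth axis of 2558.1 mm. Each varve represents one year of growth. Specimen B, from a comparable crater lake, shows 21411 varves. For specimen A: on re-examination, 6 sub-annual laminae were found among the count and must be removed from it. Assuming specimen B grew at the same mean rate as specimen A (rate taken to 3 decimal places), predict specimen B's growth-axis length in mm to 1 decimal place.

3618.5 mm

Specimen A: correcting the raw count gives 15110 − 6 = 15104 true varves.
A: Extension rate ≈ 2558.1 / 15104 = 0.169 mm/yr.
For B, 0.169 mm/year × 21411 years = 3618.5 mm.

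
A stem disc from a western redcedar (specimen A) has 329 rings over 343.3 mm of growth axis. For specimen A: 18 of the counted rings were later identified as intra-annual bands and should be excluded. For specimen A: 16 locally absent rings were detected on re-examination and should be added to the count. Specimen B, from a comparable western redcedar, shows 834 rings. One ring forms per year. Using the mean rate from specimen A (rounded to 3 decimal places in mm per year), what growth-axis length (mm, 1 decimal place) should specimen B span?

875.7 mm

Specimen A: adjusted count: 329 − 18 + 16 = 327 rings.
A: Extension rate ≈ 343.3 / 327 = 1.050 mm/yr.
B's length ≈ 1.050 × 834 = 875.7 mm.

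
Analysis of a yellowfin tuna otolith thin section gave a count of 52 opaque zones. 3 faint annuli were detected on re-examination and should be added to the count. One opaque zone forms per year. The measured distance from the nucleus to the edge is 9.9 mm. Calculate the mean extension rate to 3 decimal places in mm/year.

0.180 mm/year

After corrections the count is 52 + 3 = 55 opaque zones.
9.9 mm over 55 years gives 9.9 / 55 ≈ 0.180 mm/year.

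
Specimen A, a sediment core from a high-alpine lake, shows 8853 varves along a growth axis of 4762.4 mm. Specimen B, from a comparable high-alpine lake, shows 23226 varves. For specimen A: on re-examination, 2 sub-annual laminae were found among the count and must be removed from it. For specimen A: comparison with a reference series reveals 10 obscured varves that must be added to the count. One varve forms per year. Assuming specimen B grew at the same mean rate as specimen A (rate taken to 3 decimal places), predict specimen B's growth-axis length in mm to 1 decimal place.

Specimen A: adjusted count: 8853 − 2 + 10 = 8861 varves.
A: 4762.4 mm over 8861 years gives 4762.4 / 8861 ≈ 0.537 mm/year.
For B, 0.537 mm/year × 23226 years = 12472.4 mm.

12472.4 mm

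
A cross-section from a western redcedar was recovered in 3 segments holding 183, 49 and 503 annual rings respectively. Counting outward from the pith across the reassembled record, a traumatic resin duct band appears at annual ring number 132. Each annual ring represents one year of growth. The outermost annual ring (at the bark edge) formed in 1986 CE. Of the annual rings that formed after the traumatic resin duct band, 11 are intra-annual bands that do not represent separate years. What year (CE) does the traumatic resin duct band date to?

Total annual rings = 183 + 49 + 503 = 735.
The traumatic resin duct band sits at annual ring 132 from the pith, so 735 − 132 = 603 annual rings formed after it.
603 − 11 false = 592 true annual rings after the traumatic resin duct band.
Counting back 592 years from 1986 CE places the traumatic resin duct band in 1986 − 592 = 1394 CE.

1394 CE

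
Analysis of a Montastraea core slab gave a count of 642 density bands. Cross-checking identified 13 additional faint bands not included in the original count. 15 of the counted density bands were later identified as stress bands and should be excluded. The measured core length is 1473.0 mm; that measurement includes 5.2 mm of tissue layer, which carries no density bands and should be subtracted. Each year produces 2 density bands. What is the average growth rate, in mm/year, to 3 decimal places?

4.587 mm/year

Correcting the raw count gives 642 − 15 + 13 = 640 true density bands.
With 2 density bands per year, 640 / 2 = 320 years.
The growth record spans 1473.0 − 5.2 = 1467.8 mm.
1467.8 mm over 320 years gives 1467.8 / 320 ≈ 4.587 mm/year.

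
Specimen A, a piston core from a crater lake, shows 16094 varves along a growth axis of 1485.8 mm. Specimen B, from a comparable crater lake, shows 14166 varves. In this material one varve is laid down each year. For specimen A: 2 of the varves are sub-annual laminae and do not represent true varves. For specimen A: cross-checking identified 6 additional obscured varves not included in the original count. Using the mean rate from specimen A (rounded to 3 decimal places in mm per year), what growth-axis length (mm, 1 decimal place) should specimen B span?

Specimen A: adjusted count: 16094 − 2 + 6 = 16098 varves.
A: Extension rate ≈ 1485.8 / 16098 = 0.092 mm per year.
For B, 0.092 mm/year × 14166 years = 1303.3 mm.

1303.3 mm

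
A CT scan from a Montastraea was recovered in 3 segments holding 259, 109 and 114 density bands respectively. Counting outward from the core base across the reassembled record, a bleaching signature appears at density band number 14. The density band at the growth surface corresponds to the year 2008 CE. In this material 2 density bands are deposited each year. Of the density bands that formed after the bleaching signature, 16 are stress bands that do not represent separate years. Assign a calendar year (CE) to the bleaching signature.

Total density bands = 259 + 109 + 114 = 482.
Between density band 14 and the growth surface there are 482 − 14 = 468 density bands.
Removing the 16 false density bands leaves 468 − 16 = 452 true density bands beyond the bleaching signature.
452 density bands at 2 per year is 452 / 2 = 226 years.
The density band at the growth surface is 2008 CE, so the bleaching signature dates to 2008 − 226 = 1782 CE.

1782 CE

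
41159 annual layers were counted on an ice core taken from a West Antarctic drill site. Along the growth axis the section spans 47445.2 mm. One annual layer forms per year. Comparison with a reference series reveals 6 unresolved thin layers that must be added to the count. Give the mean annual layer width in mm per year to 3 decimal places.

1.153 mm per year

True annual layer count = 41159 + 6 = 41165.
Mean rate = 47445.2 mm / 41165 years ≈ 1.153 mm per year.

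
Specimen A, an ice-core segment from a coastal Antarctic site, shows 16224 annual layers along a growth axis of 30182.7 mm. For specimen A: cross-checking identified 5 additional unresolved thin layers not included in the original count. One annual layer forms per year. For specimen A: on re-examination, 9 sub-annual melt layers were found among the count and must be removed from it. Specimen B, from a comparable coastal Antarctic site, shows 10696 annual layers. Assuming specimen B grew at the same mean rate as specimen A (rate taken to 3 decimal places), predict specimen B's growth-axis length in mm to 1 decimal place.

Specimen A: after corrections the count is 16224 − 9 + 5 = 16220 annual layers.
A: Extension rate ≈ 30182.7 / 16220 = 1.861 mm/year.
B's length ≈ 1.861 × 10696 = 19905.3 mm.

19905.3 mm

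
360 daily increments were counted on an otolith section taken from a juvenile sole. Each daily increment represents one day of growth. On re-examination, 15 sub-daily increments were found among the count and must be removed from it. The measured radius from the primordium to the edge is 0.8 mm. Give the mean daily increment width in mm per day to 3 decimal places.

0.002 mm per day

Correcting the raw count gives 360 − 15 = 345 true daily increments.
0.8 mm over 345 days gives 0.8 / 345 ≈ 0.002 mm per day.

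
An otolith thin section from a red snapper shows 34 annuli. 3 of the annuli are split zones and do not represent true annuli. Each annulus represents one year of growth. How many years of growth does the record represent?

Correcting the raw count gives 34 − 3 = 31 true annuli.
One annulus per year makes the duration 31 years.

31 yr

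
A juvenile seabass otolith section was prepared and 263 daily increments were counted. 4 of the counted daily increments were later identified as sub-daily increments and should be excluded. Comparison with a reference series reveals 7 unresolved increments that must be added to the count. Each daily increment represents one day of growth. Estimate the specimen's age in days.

266 days

Adjusted count: 263 − 4 + 7 = 266 daily increments.
One daily increment per day makes the duration 266 days.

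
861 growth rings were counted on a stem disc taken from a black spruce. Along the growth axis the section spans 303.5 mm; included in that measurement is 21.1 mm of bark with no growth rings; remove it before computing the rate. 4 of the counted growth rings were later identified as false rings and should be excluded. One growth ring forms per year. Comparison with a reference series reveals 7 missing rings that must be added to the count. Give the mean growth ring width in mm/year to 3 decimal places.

True growth ring count = 861 − 4 + 7 = 864.
Net length = 303.5 − 21.1 = 282.4 mm.
Mean rate = 282.4 mm / 864 years ≈ 0.327 mm/year.

0.327 mm/year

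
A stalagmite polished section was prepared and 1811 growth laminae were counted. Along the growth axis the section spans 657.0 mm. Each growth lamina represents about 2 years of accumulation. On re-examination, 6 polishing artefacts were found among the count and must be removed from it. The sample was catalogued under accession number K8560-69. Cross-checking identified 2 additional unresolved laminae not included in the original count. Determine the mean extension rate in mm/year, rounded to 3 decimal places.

Adjusted count: 1811 − 6 + 2 = 1807 growth laminae.
Multiplying by 2 years per growth lamina: 1807 × 2 = 3614 years.
Extension rate ≈ 657.0 / 3614 = 0.182 mm/year.

0.182 mm/year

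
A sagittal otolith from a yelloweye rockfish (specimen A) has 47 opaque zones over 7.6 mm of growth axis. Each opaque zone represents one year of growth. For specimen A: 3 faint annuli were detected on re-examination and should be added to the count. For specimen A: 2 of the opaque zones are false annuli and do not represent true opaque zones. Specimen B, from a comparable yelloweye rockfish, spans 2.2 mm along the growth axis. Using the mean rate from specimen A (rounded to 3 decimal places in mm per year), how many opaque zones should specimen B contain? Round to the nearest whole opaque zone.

14 opaque zones

Specimen A: correcting the raw count gives 47 − 2 + 3 = 48 true opaque zones.
A: Mean rate = 7.6 mm / 48 years ≈ 0.158 mm/year.
Specimen B: 2.2 mm / 0.158 mm per year = 13.92 years ≈ 14 opaque zones.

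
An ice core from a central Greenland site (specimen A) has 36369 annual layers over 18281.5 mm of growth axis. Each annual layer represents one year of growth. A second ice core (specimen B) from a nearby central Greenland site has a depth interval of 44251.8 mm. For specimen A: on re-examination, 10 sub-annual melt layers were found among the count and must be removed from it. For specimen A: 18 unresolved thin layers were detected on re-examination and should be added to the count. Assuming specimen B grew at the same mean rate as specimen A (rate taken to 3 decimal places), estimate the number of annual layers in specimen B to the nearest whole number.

87976 annual layers

Specimen A: true annual layer count = 36369 − 10 + 18 = 36377.
A: Extension rate ≈ 18281.5 / 36377 = 0.503 mm/year.
For B, 44251.8 / 0.503 = 87975.75 years ≈ 87976 annual layers.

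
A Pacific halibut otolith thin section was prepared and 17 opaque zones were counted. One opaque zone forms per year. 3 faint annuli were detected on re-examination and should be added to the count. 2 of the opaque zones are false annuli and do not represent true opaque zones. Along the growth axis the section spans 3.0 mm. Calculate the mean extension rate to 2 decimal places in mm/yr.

Correcting the raw count gives 17 − 2 + 3 = 18 true opaque zones.
3.0 mm over 18 years gives 3.0 / 18 ≈ 0.17 mm/yr.

0.17 mm/yr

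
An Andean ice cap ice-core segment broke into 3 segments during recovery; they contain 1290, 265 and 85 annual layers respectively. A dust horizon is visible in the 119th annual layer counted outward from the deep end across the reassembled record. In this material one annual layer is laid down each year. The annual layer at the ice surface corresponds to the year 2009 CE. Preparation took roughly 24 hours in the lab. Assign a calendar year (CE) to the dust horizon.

488 CE

Total annual layers = 1290 + 265 + 85 = 1640.
The dust horizon sits at annual layer 119 from the deep end, so 1640 − 119 = 1521 annual layers formed after it.
2009 − 1521 = 488 CE.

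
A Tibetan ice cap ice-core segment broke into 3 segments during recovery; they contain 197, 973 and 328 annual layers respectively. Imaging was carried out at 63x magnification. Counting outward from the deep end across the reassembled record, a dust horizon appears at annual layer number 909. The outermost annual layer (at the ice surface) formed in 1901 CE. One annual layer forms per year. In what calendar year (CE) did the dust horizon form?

1312 CE

Total annual layers = 197 + 973 + 328 = 1498.
1498 − 909 = 589 annual layers lie beyond the dust horizon toward the ice surface.
The annual layer at the ice surface is 1901 CE, so the dust horizon dates to 1901 − 589 = 1312 CE.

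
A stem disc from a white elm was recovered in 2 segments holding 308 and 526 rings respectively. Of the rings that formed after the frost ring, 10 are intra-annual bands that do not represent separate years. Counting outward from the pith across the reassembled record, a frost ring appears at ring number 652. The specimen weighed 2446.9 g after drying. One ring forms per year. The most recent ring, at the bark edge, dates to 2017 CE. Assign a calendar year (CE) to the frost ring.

Total rings = 308 + 526 = 834.
The frost ring sits at ring 652 from the pith, so 834 − 652 = 182 rings formed after it.
Removing the 10 false rings leaves 182 − 10 = 172 true rings beyond the frost ring.
Counting back 172 years from 2017 CE places the frost ring in 2017 − 172 = 1845 CE.

1845 CE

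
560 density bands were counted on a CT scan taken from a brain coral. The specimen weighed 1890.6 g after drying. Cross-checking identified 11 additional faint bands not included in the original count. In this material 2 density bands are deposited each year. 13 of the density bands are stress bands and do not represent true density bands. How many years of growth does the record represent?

True density band count = 560 − 13 + 11 = 558.
558 density bands at 2 per year is 558 / 2 = 279 years.

279 years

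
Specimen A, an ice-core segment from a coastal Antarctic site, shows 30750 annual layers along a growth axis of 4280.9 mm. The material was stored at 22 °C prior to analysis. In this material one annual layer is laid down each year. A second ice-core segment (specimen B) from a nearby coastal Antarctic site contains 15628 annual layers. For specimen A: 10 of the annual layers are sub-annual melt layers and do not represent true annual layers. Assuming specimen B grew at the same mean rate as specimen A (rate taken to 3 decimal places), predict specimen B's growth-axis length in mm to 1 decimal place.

2172.3 mm

Specimen A: true annual layer count = 30750 − 10 = 30740.
A: 4280.9 mm over 30740 years gives 4280.9 / 30740 ≈ 0.139 mm/year.
For B, 0.139 mm/year × 15628 years = 2172.3 mm.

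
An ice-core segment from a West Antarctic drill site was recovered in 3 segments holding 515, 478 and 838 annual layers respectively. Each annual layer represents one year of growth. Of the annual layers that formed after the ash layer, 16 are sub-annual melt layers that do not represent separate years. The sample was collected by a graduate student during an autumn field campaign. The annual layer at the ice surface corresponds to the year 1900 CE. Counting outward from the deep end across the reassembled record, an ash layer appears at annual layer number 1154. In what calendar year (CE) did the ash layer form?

1239 CE

Total annual layers = 515 + 478 + 838 = 1831.
1831 − 1154 = 677 annual layers lie beyond the ash layer toward the ice surface.
677 − 16 false = 661 true annual layers after the ash layer.
Counting back 661 years from 1900 CE places the ash layer in 1900 − 661 = 1239 CE.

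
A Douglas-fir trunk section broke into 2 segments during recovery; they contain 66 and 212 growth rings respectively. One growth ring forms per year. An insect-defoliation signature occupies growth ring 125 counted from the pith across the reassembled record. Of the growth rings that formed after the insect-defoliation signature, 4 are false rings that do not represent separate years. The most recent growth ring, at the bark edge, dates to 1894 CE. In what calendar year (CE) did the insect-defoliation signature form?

1745 CE

Total growth rings = 66 + 212 = 278.
278 − 125 = 153 growth rings lie beyond the insect-defoliation signature toward the bark edge.
Excluding 4 false growth rings: 153 − 4 = 149.
1894 − 149 = 1745 CE.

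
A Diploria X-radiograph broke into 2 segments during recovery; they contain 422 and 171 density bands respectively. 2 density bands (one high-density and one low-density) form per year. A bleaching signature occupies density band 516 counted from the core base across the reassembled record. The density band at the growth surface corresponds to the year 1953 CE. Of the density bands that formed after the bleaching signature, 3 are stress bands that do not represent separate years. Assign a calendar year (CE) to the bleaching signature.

1916 CE

Total density bands = 422 + 171 = 593.
The bleaching signature sits at density band 516 from the core base, so 593 − 516 = 77 density bands formed after it.
Excluding 3 false density bands: 77 − 3 = 74.
74 density bands at 2 per year is 74 / 2 = 37 years.
1953 − 37 = 1916 CE.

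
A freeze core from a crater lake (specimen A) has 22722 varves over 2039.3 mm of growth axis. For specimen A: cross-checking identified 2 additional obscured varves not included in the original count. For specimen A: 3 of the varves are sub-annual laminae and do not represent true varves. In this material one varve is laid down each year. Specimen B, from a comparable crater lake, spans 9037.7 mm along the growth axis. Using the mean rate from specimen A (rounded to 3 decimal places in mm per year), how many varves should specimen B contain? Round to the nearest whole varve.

Specimen A: correcting the raw count gives 22722 − 3 + 2 = 22721 true varves.
A: 2039.3 mm over 22721 years gives 2039.3 / 22721 ≈ 0.090 mm/year.
For B, 9037.7 / 0.090 = 100418.89 years ≈ 100419 varves.

100419 varves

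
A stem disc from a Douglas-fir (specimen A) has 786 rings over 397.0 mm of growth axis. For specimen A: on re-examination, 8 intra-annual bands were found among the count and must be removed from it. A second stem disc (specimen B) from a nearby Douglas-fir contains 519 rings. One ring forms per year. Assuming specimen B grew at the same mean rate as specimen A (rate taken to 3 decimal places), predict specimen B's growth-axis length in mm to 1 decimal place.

Specimen A: after corrections the count is 786 − 8 = 778 rings.
A: Mean rate = 397.0 mm / 778 years ≈ 0.510 mm per year.
For B, 0.510 mm/year × 519 years = 264.7 mm.

264.7 mm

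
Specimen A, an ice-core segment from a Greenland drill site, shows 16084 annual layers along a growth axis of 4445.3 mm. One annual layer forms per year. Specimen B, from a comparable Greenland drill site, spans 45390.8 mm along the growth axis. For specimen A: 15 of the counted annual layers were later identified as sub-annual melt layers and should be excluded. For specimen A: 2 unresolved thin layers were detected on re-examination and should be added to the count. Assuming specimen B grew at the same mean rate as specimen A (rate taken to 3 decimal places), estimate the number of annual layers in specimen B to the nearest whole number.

Specimen A: correcting the raw count gives 16084 − 15 + 2 = 16071 true annual layers.
A: Extension rate ≈ 4445.3 / 16071 = 0.277 mm per year.
Specimen B: 45390.8 mm / 0.277 mm per year = 163865.70 years ≈ 163866 annual layers.

163866 annual layers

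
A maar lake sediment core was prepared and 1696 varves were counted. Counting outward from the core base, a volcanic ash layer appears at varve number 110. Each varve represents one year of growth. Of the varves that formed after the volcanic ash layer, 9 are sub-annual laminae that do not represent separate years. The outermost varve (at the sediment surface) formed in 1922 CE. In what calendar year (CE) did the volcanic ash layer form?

345 CE

Between varve 110 and the sediment surface there are 1696 − 110 = 1586 varves.
Excluding 9 false varves: 1586 − 9 = 1577.
1922 − 1577 = 345 CE.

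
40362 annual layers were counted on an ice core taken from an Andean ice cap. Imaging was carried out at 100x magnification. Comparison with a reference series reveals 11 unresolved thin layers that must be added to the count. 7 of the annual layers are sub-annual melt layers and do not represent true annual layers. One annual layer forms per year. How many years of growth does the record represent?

40366 years

True annual layer count = 40362 − 7 + 11 = 40366.
One annual layer per year makes the duration 40366 years.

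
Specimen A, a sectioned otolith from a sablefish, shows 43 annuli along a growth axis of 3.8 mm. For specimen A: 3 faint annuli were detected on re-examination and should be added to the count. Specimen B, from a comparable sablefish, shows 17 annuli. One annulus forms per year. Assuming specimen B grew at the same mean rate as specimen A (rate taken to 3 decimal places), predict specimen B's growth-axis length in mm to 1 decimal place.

1.4 mm

Specimen A: adjusted count: 43 + 3 = 46 annuli.
A: 3.8 mm over 46 years gives 3.8 / 46 ≈ 0.083 mm per year.
B's length ≈ 0.083 × 17 = 1.4 mm.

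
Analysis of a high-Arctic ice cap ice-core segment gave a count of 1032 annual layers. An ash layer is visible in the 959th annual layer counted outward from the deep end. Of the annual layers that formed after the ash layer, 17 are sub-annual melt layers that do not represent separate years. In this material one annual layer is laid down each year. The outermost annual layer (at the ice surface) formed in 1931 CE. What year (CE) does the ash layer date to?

1032 − 959 = 73 annual layers lie beyond the ash layer toward the ice surface.
Removing the 17 false annual layers leaves 73 − 17 = 56 true annual layers beyond the ash layer.
1931 − 56 = 1875 CE.

1875 CE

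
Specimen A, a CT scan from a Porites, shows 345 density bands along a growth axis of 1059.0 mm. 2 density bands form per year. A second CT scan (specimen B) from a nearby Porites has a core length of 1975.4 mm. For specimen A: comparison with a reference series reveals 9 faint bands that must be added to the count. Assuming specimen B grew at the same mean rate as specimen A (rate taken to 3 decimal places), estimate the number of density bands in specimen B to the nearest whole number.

Specimen A: after corrections the count is 345 + 9 = 354 density bands.
Specimen A: dividing by 2 density bands per year: 354 / 2 = 177 years.
A: 1059.0 mm over 177 years gives 1059.0 / 177 ≈ 5.983 mm per year.
For B, 1975.4 / 5.983 = 330.17 years; at 2 density bands per year that is 330.17 × 2 ≈ 660 density bands.

660 density bands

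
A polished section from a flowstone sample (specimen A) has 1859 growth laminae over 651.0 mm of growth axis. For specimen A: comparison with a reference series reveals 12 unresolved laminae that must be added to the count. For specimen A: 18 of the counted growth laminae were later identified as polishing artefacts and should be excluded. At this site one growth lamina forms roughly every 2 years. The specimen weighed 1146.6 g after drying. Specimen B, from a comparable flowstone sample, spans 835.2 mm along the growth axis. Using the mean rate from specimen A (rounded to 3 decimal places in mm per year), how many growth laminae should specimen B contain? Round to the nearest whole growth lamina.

Specimen A: correcting the raw count gives 1859 − 18 + 12 = 1853 true growth laminae.
Specimen A: 1853 growth laminae at 2 years each span 1853 × 2 = 3706 years.
A: Mean rate = 651.0 mm / 3706 years ≈ 0.176 mm per year.
Specimen B: 835.2 mm / 0.176 mm per year = 4745.45 years; at 2 years per growth lamina that is 4745.45 / 2 ≈ 2373 growth laminae.

2373 growth laminae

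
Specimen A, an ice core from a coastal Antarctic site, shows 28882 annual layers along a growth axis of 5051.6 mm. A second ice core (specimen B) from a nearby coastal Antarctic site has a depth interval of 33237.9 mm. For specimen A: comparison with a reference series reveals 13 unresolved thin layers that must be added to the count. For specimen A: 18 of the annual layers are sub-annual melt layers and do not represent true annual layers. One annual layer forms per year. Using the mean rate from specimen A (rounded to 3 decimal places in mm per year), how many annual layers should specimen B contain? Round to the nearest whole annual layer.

189931 annual layers

Specimen A: adjusted count: 28882 − 18 + 13 = 28877 annual layers.
A: Mean rate = 5051.6 mm / 28877 years ≈ 0.175 mm per year.
Specimen B: 33237.9 mm / 0.175 mm per year = 189930.86 years ≈ 189931 annual layers.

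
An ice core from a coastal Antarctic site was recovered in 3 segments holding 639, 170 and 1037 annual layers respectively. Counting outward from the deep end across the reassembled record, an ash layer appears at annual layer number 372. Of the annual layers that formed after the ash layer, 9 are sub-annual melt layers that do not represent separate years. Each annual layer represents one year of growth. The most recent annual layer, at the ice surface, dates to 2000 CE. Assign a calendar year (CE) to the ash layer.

535 CE

Total annual layers = 639 + 170 + 1037 = 1846.
The ash layer sits at annual layer 372 from the deep end, so 1846 − 372 = 1474 annual layers formed after it.
1474 − 9 false = 1465 true annual layers after the ash layer.
2000 − 1465 = 535 CE.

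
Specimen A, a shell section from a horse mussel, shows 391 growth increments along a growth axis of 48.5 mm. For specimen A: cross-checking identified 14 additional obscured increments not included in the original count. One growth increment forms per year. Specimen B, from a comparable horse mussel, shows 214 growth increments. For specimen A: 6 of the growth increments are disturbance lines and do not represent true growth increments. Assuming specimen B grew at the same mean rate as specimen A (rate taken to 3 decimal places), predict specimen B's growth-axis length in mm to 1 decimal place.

26.1 mm

Specimen A: adjusted count: 391 − 6 + 14 = 399 growth increments.
A: Extension rate ≈ 48.5 / 399 = 0.122 mm per year.
Length of B = 0.122 × 214 = 26.1 mm.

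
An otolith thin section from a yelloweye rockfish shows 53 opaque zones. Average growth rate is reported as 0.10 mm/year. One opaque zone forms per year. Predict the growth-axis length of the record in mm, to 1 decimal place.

5.3 mm

The record spans 53 years at 0.10 mm per year.
Predicted length = 0.10 mm/year × 53 years = 5.3 mm.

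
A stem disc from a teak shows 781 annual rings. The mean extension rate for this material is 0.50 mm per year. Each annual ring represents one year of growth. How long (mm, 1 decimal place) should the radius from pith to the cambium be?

390.5 mm

781 years of growth are recorded.
Predicted length = 0.50 mm/year × 781 years = 390.5 mm.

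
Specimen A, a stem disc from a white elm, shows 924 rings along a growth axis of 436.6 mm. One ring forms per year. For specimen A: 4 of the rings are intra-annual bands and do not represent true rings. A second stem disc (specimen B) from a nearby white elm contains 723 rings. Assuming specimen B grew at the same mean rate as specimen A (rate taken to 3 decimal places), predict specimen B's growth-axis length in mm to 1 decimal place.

343.4 mm

Specimen A: after corrections the count is 924 − 4 = 920 rings.
A: Extension rate ≈ 436.6 / 920 = 0.475 mm/year.
B's length ≈ 0.475 × 723 = 343.4 mm.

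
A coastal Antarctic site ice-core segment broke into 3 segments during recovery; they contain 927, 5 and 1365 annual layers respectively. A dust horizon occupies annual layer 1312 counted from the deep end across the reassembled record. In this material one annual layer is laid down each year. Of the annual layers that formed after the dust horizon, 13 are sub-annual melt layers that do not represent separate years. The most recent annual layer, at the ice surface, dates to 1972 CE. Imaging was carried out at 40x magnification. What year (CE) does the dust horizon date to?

1000 CE

Total annual layers = 927 + 5 + 1365 = 2297.
2297 − 1312 = 985 annual layers lie beyond the dust horizon toward the ice surface.
985 − 13 false = 972 true annual layers after the dust horizon.
The annual layer at the ice surface is 1972 CE, so the dust horizon dates to 1972 − 972 = 1000 CE.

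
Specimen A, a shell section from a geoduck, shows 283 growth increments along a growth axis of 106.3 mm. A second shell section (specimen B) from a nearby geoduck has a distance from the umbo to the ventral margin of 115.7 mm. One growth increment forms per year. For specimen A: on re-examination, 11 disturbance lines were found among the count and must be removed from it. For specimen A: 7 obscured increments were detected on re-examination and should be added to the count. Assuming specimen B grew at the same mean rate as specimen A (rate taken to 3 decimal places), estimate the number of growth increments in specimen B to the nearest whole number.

Specimen A: adjusted count: 283 − 11 + 7 = 279 growth increments.
A: Mean rate = 106.3 mm / 279 years ≈ 0.381 mm/yr.
For B, 115.7 / 0.381 = 303.67 years ≈ 304 growth increments.

304 growth increments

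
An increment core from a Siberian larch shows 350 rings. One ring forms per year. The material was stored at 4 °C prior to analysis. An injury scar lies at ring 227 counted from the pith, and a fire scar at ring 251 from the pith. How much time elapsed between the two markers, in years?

Separation: 251 − 227 = 24 rings.
That is 24 years at one ring per year.

24 yr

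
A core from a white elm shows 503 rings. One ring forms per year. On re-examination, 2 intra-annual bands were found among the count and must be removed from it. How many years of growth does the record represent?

501 years

True ring count = 503 − 2 = 501.
With a one-to-one ring periodicity this is 501 years.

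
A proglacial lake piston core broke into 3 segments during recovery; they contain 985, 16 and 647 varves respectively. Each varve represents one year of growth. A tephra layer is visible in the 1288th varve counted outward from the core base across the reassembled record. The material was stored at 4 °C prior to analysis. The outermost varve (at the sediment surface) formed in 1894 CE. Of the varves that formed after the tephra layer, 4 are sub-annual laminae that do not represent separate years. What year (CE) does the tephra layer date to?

Total varves = 985 + 16 + 647 = 1648.
Between varve 1288 and the sediment surface there are 1648 − 1288 = 360 varves.
360 − 4 false = 356 true varves after the tephra layer.
1894 − 356 = 1538 CE.

1538 CE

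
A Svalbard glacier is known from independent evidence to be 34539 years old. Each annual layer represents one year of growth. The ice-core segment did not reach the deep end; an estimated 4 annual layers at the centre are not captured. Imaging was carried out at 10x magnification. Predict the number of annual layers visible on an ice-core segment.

At one annual layer per year, 34539 years correspond to 34539 annual layers.
Less the 4 uncaptured annual layers: 34539 − 4 = 34535.

34535 annual layers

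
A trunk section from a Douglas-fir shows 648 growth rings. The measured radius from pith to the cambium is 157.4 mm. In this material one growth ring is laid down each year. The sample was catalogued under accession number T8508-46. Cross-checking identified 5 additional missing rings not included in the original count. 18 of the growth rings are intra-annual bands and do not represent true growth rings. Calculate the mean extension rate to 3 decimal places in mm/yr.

Adjusted count: 648 − 18 + 5 = 635 growth rings.
Extension rate ≈ 157.4 / 635 = 0.248 mm/yr.

0.248 mm/yr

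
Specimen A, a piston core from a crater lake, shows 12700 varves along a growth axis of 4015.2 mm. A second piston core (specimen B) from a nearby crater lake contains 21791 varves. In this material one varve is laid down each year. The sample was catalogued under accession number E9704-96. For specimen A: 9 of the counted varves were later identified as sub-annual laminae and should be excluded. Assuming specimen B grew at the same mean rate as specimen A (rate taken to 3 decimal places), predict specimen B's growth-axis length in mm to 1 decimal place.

Specimen A: after corrections the count is 12700 − 9 = 12691 varves.
A: Extension rate ≈ 4015.2 / 12691 = 0.316 mm/yr.
For B, 0.316 mm/year × 21791 years = 6886.0 mm.

6886.0 mm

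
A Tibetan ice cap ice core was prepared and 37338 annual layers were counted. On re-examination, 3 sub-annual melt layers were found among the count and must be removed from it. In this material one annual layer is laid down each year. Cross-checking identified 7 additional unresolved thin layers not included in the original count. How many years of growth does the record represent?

37342 yr

Correcting the raw count gives 37338 − 3 + 7 = 37342 true annual layers.
One annual layer per year makes the duration 37342 years.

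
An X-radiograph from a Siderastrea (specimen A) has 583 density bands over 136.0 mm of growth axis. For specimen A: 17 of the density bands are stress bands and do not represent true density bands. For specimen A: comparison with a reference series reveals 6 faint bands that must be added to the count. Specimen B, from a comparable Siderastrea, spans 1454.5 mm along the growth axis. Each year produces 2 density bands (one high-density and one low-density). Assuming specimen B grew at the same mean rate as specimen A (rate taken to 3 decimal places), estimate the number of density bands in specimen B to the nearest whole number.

Specimen A: true density band count = 583 − 17 + 6 = 572.
Specimen A: 572 density bands at 2 per year is 572 / 2 = 286 years.
A: Extension rate ≈ 136.0 / 286 = 0.476 mm/year.
Specimen B: 1454.5 mm / 0.476 mm per year = 3055.67 years; at 2 density bands per year that is 3055.67 × 2 ≈ 6111 density bands.

6111 density bands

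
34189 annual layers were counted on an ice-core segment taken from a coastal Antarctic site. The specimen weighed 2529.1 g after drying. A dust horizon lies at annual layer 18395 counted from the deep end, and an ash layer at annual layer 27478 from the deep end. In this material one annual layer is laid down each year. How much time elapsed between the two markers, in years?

9083 years

The two markers are separated by 27478 − 18395 = 9083 annual layers.
That is 9083 years at one annual layer per year.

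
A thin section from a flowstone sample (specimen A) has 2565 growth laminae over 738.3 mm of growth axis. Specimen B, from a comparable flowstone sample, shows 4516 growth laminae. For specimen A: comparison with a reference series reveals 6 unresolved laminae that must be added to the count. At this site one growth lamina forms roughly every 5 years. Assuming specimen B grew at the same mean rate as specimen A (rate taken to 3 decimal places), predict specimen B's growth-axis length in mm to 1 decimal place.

Specimen A: adjusted count: 2565 + 6 = 2571 growth laminae.
Specimen A: multiplying by 5 years per growth lamina: 2571 × 5 = 12855 years.
A: Mean rate = 738.3 mm / 12855 years ≈ 0.057 mm per year.
Specimen B: at 5 years per growth lamina, 4516 × 5 = 22580 years. Length of B = 0.057 × 22580 = 1287.1 mm.

1287.1 mm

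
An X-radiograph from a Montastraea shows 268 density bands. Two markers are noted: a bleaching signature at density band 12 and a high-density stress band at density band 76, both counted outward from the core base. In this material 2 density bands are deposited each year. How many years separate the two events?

32 yr

76 − 12 = 64 density bands lie between the two events.
With 2 density bands per year, 64 / 2 = 32 years.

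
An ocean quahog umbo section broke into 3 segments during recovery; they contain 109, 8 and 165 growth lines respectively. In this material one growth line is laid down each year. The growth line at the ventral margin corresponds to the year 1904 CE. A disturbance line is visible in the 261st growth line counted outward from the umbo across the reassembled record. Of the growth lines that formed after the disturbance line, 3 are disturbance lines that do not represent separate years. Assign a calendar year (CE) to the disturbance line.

Total growth lines = 109 + 8 + 165 = 282.
Between growth line 261 and the ventral margin there are 282 − 261 = 21 growth lines.
21 − 3 false = 18 true growth lines after the disturbance line.
Counting back 18 years from 1904 CE places the disturbance line in 1904 − 18 = 1886 CE.

1886 CE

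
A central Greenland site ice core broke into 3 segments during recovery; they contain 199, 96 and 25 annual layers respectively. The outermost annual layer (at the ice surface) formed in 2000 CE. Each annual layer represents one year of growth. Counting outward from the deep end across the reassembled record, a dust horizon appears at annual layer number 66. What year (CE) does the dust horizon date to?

1746 CE

Total annual layers = 199 + 96 + 25 = 320.
Between annual layer 66 and the ice surface there are 320 − 66 = 254 annual layers.
The annual layer at the ice surface is 2000 CE, so the dust horizon dates to 2000 − 254 = 1746 CE.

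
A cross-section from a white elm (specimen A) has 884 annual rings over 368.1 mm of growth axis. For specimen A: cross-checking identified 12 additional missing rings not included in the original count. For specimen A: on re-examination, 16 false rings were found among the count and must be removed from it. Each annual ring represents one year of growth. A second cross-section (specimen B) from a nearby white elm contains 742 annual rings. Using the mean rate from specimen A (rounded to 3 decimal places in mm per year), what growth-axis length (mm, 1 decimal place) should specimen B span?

310.2 mm

Specimen A: correcting the raw count gives 884 − 16 + 12 = 880 true annual rings.
A: 368.1 mm over 880 years gives 368.1 / 880 ≈ 0.418 mm/yr.
B's length ≈ 0.418 × 742 = 310.2 mm.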